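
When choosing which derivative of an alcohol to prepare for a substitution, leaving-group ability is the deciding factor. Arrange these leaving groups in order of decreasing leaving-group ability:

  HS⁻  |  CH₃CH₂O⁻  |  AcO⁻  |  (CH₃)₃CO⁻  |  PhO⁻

AcO⁻: pKₐ(CH₃COOH) ≈ 4.8 — resonance-stabilised but still a weak base
HS⁻: pKₐ(H₂S) ≈ 7 — larger and more polarisable than the oxygen analogue
PhO⁻: pKₐ(C₆H₅OH (phenol)) ≈ 10
CH₃CH₂O⁻: pKₐ(CH₃CH₂OH) ≈ 16 — strong base; alkoxides do not leave unassisted
(CH₃)₃CO⁻: pKₐ(t-BuOH) ≈ 18 — bulky, strongly basic alkoxide

AcO⁻ > HS⁻ > PhO⁻ > CH₃CH₂O⁻ > (CH₃)₃CO⁻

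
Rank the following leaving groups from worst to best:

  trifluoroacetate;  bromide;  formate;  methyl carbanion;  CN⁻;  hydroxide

methyl carbanion < hydroxide < CN⁻ < formate < trifluoroacetate < bromide

Rank by basicity of the departing species: weakest base leaves most easily.
bromide: pKₐ(HBr) ≈ -9 — weak base; good leaving group
trifluoroacetate: pKₐ(CF₃COOH) ≈ 0.2
formate: pKₐ(HCOOH) ≈ 3.8
CN⁻: pKₐ(HCN) ≈ 9.2 — sp carbon stabilises the charge somewhat, but still a poor LG
hydroxide: pKₐ(H₂O) ≈ 15.7
methyl carbanion: pKₐ(CH₄) ≈ 48 — unstabilised carbanion; the worst conceivable leaving group
Listed from poorest to best leaving group as asked.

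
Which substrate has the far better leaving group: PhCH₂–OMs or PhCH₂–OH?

PhCH₂–OMs

From PhCH₂–OH the departing group would be OH⁻ (pKₐ(H₂O) ≈ 15.7). Strong base; essentially never leaves without prior activation.
From PhCH₂–OMs the leaving group is OMs⁻ (pKₐ(CH₃SO₃H (MsOH)) ≈ -1.9). Resonance-delocalised alkanesulfonate.
(In practice PhCH₂–OMs is made from PhCH₂–OH by treatment with MsCl / Et₃N, converting the hydroxyl into a mesylate.)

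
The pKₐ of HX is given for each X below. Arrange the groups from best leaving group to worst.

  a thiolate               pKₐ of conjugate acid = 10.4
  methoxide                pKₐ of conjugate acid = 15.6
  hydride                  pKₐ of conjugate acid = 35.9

Lower conjugate-acid pKₐ ⇒ weaker base ⇒ better leaving group.
Sorting by the given values: a thiolate (10.4), methoxide (15.6), hydride (35.9).

a thiolate > methoxide > hydride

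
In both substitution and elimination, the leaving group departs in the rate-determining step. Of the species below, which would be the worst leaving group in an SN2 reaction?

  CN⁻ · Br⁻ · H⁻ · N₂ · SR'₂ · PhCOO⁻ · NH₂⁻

N₂: no meaningful conjugate acid; N₂ departs as an exceptionally stable neutral molecule
Br⁻: pKₐ(HBr) ≈ -9
SR'₂: pKₐ(R'₂SH⁺) ≈ -7
PhCOO⁻: pKₐ(C₆H₅COOH) ≈ 4.2
CN⁻: pKₐ(HCN) ≈ 9.2
H⁻: pKₐ(H₂) ≈ 36
NH₂⁻: pKₐ(NH₃) ≈ 38

NH₂⁻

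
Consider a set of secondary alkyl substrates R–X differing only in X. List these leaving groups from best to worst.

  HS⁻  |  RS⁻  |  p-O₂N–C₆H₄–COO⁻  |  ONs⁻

Rank by basicity of the departing species: weakest base leaves most easily.
ONs⁻: pKₐ(p-O₂NC₆H₄SO₃H) ≈ -3.5
p-O₂N–C₆H₄–COO⁻: pKₐ(p-nitrobenzoic acid) ≈ 3.4
HS⁻: pKₐ(H₂S) ≈ 7
RS⁻: pKₐ(RSH (a thiol)) ≈ 10.5

ONs⁻ > p-O₂N–C₆H₄–COO⁻ > HS⁻ > RS⁻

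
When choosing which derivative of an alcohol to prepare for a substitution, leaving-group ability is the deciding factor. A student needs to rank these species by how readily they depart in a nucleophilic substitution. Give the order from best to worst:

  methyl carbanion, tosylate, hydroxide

tosylate: pKₐ(p-CH₃C₆H₄SO₃H (TsOH)) ≈ -2.8
hydroxide: pKₐ(H₂O) ≈ 15.7
methyl carbanion: pKₐ(CH₄) ≈ 48

tosylate > hydroxide > methyl carbanion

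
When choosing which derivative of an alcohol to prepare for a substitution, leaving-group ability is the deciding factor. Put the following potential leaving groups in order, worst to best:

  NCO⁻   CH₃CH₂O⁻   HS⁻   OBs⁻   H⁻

Leaving-group ability tracks the stability of the departed species; conjugate-acid pKₐ is the usual yardstick (lower pKₐ → better LG).
OBs⁻: pKₐ(p-BrC₆H₄SO₃H) ≈ -2.8
NCO⁻: pKₐ(HOCN) ≈ 3.5
HS⁻: pKₐ(H₂S) ≈ 7
CH₃CH₂O⁻: pKₐ(CH₃CH₂OH) ≈ 16
H⁻: pKₐ(H₂) ≈ 36
Listed from poorest to best leaving group as asked.

H⁻ < CH₃CH₂O⁻ < HS⁻ < NCO⁻ < OBs⁻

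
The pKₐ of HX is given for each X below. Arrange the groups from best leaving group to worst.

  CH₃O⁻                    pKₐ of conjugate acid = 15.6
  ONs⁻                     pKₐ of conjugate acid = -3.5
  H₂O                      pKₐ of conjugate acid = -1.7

Lower conjugate-acid pKₐ ⇒ weaker base ⇒ better leaving group.
Sorting by the given values: ONs⁻ (-3.5), H₂O (-1.7), CH₃O⁻ (15.6).

ONs⁻ > H₂O > CH₃O⁻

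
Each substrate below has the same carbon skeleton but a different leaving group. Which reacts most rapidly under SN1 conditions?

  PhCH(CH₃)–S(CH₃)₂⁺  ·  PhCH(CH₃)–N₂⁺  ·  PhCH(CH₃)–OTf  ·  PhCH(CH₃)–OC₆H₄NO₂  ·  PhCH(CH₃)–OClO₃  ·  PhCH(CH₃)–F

PhCH(CH₃)–N₂⁺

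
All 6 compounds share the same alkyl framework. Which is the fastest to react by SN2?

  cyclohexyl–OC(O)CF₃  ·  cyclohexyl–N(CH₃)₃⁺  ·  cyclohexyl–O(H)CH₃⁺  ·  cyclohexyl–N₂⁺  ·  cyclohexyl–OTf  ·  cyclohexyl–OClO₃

cyclohexyl–N₂⁺

Same R in every case — rank the leaving groups.
Rank by basicity of the departing species: weakest base leaves most easily.
cyclohexyl–N₂⁺ loses N₂: no meaningful conjugate acid; N₂ departs as an exceptionally stable neutral molecule
cyclohexyl–OTf loses OTf⁻: pKₐ(CF₃SO₃H (triflic acid)) ≈ -14
cyclohexyl–OClO₃ loses ClO₄⁻: pKₐ(HClO₄) ≈ -10
cyclohexyl–O(H)CH₃⁺ loses R'OH: pKₐ(R'OH₂⁺) ≈ -2.4
cyclohexyl–OC(O)CF₃ loses CF₃COO⁻: pKₐ(CF₃COOH) ≈ 0.2
cyclohexyl–N(CH₃)₃⁺ loses NR'₃: pKₐ(R'₃NH⁺) ≈ 10.7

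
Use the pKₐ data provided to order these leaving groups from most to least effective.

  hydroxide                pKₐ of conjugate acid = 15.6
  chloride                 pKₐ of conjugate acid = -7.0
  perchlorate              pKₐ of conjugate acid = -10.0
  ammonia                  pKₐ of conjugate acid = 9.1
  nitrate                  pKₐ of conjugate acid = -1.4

Lower conjugate-acid pKₐ ⇒ weaker base ⇒ better leaving group.
Sorting by the given values: perchlorate (-10.0), chloride (-7.0), nitrate (-1.4), ammonia (9.1), hydroxide (15.6).

perchlorate > chloride > nitrate > ammonia > hydroxide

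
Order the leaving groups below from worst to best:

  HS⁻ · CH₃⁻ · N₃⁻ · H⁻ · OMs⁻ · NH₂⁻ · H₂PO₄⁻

CH₃⁻ < NH₂⁻ < H⁻ < HS⁻ < N₃⁻ < H₂PO₄⁻ < OMs⁻

OMs⁻: pKₐ(CH₃SO₃H (MsOH)) ≈ -1.9
H₂PO₄⁻: pKₐ(H₃PO₄) ≈ 2.1
N₃⁻: pKₐ(HN₃) ≈ 4.7
HS⁻: pKₐ(H₂S) ≈ 7
H⁻: pKₐ(H₂) ≈ 36
NH₂⁻: pKₐ(NH₃) ≈ 38
CH₃⁻: pKₐ(CH₄) ≈ 48
Reversing gives the worst-to-best order requested.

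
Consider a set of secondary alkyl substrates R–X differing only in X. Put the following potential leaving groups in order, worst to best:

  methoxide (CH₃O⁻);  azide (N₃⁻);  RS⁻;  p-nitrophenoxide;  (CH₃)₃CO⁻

(CH₃)₃CO⁻ < methoxide (CH₃O⁻) < RS⁻ < p-nitrophenoxide < azide (N₃⁻)

azide (N₃⁻): pKₐ(HN₃) ≈ 4.7
p-nitrophenoxide: pKₐ(p-nitrophenol) ≈ 7.2
RS⁻: pKₐ(RSH (a thiol)) ≈ 10.5 — moderately basic; rarely leaves without activation
methoxide (CH₃O⁻): pKₐ(CH₃OH) ≈ 15.5 — strong base; alkoxides do not leave unassisted
(CH₃)₃CO⁻: pKₐ(t-BuOH) ≈ 18
The question asks for worst first, so the sequence is read in increasing leaving-group ability.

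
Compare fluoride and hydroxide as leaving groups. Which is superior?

fluoride is the better leaving group.
pKₐ(HF) ≈ 3.2 versus pKₐ(H₂O) ≈ 15.7: fluoride is the much weaker base.
Small and strongly basic; the poor halide leaving group.

fluoride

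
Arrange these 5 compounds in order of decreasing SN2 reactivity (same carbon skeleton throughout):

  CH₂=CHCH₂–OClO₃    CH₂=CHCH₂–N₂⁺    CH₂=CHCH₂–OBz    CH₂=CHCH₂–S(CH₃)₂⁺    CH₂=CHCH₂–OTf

Same R in every case — rank the leaving groups.
A good leaving group is a weak base: the lower the pKₐ of its conjugate acid, the more readily it departs.
CH₂=CHCH₂–N₂⁺ loses N₂: no meaningful conjugate acid; N₂ departs as an exceptionally stable neutral molecule
CH₂=CHCH₂–OTf loses OTf⁻: pKₐ(CF₃SO₃H (triflic acid)) ≈ -14
CH₂=CHCH₂–OClO₃ loses ClO₄⁻: pKₐ(HClO₄) ≈ -10
CH₂=CHCH₂–S(CH₃)₂⁺ loses SR'₂: pKₐ(R'₂SH⁺) ≈ -7
CH₂=CHCH₂–OBz loses PhCOO⁻: pKₐ(C₆H₅COOH) ≈ 4.2

CH₂=CHCH₂–N₂⁺ > CH₂=CHCH₂–OTf > CH₂=CHCH₂–OClO₃ > CH₂=CHCH₂–S(CH₃)₂⁺ > CH₂=CHCH₂–OBz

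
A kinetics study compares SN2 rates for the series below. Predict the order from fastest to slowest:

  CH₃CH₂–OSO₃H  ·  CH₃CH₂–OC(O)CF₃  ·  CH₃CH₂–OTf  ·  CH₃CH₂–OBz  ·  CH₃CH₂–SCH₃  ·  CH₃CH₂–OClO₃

Identical carbon frameworks mean the comparison reduces to leaving-group quality.
A good leaving group is a weak base: the lower the pKₐ of its conjugate acid, the more readily it departs.
CH₃CH₂–OTf loses OTf⁻: pKₐ(CF₃SO₃H (triflic acid)) ≈ -14
CH₃CH₂–OClO₃ loses ClO₄⁻: pKₐ(HClO₄) ≈ -10
CH₃CH₂–OSO₃H loses HSO₄⁻: pKₐ(H₂SO₄) ≈ -3
CH₃CH₂–OC(O)CF₃ loses CF₃COO⁻: pKₐ(CF₃COOH) ≈ 0.2
CH₃CH₂–OBz loses PhCOO⁻: pKₐ(C₆H₅COOH) ≈ 4.2
CH₃CH₂–SCH₃ loses RS⁻: pKₐ(RSH (a thiol)) ≈ 10.5

CH₃CH₂–OTf > CH₃CH₂–OClO₃ > CH₃CH₂–OSO₃H > CH₃CH₂–OC(O)CF₃ > CH₃CH₂–OBz > CH₃CH₂–SCH₃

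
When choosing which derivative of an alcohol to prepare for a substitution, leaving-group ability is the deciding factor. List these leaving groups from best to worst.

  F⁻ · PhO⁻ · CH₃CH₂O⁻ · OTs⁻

OTs⁻ > F⁻ > PhO⁻ > CH₃CH₂O⁻

Leaving-group ability tracks the stability of the departed species; conjugate-acid pKₐ is the usual yardstick (lower pKₐ → better LG).
OTs⁻: pKₐ(p-CH₃C₆H₄SO₃H (TsOH)) ≈ -2.8
F⁻: pKₐ(HF) ≈ 3.2
PhO⁻: pKₐ(C₆H₅OH (phenol)) ≈ 10
CH₃CH₂O⁻: pKₐ(CH₃CH₂OH) ≈ 16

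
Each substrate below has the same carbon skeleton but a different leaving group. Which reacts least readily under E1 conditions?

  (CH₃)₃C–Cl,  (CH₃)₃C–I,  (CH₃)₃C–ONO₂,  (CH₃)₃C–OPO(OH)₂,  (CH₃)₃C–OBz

(CH₃)₃C–OBz

The skeletons are identical, so relative rate is governed entirely by leaving-group ability.
Rank by basicity of the departing species: weakest base leaves most easily.
(CH₃)₃C–I loses I⁻: pKₐ(HI) ≈ -10
(CH₃)₃C–Cl loses Cl⁻: pKₐ(HCl) ≈ -7
(CH₃)₃C–ONO₂ loses NO₃⁻: pKₐ(HNO₃) ≈ -1.3
(CH₃)₃C–OPO(OH)₂ loses H₂PO₄⁻: pKₐ(H₃PO₄) ≈ 2.1
(CH₃)₃C–OBz loses PhCOO⁻: pKₐ(C₆H₅COOH) ≈ 4.2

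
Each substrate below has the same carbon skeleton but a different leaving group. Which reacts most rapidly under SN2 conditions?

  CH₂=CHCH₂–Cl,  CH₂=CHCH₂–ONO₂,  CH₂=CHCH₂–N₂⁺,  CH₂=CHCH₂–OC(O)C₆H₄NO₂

The skeletons are identical, so relative rate is governed entirely by leaving-group ability.
The more stable X⁻ (or X) is on its own — i.e. the weaker a base it is — the better a leaving group it makes.
CH₂=CHCH₂–N₂⁺ loses N₂: no meaningful conjugate acid; N₂ departs as an exceptionally stable neutral molecule
CH₂=CHCH₂–Cl loses Cl⁻: pKₐ(HCl) ≈ -7
CH₂=CHCH₂–ONO₂ loses NO₃⁻: pKₐ(HNO₃) ≈ -1.3
CH₂=CHCH₂–OC(O)C₆H₄NO₂ loses p-O₂N–C₆H₄–COO⁻: pKₐ(p-nitrobenzoic acid) ≈ 3.4

CH₂=CHCH₂–N₂⁺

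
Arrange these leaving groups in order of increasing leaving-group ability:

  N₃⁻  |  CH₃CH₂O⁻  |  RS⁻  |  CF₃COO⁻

CH₃CH₂O⁻ < RS⁻ < N₃⁻ < CF₃COO⁻

A good leaving group is a weak base: the lower the pKₐ of its conjugate acid, the more readily it departs.
CF₃COO⁻: pKₐ(CF₃COOH) ≈ 0.2
N₃⁻: pKₐ(HN₃) ≈ 4.7 — linear, resonance-stabilised
RS⁻: pKₐ(RSH (a thiol)) ≈ 10.5
CH₃CH₂O⁻: pKₐ(CH₃CH₂OH) ≈ 16 — strong base; alkoxides do not leave unassisted
Listed from poorest to best leaving group as asked.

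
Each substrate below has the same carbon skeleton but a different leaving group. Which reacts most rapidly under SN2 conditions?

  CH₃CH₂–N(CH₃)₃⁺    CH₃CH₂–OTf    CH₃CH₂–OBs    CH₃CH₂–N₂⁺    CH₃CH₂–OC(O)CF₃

CH₃CH₂–N₂⁺

With the same alkyl group throughout, only the leaving group differentiates the rates.
The more stable X⁻ (or X) is on its own — i.e. the weaker a base it is — the better a leaving group it makes.
CH₃CH₂–N₂⁺ loses N₂: no meaningful conjugate acid; N₂ departs as an exceptionally stable neutral molecule
CH₃CH₂–OTf loses OTf⁻: pKₐ(CF₃SO₃H (triflic acid)) ≈ -14
CH₃CH₂–OBs loses OBs⁻: pKₐ(p-BrC₆H₄SO₃H) ≈ -2.8
CH₃CH₂–OC(O)CF₃ loses CF₃COO⁻: pKₐ(CF₃COOH) ≈ 0.2
CH₃CH₂–N(CH₃)₃⁺ loses NR'₃: pKₐ(R'₃NH⁺) ≈ 10.7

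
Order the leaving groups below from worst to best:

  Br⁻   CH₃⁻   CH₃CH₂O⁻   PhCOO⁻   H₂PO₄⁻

CH₃⁻ < CH₃CH₂O⁻ < PhCOO⁻ < H₂PO₄⁻ < Br⁻

The more stable X⁻ (or X) is on its own — i.e. the weaker a base it is — the better a leaving group it makes.
Br⁻: pKₐ(HBr) ≈ -9
H₂PO₄⁻: pKₐ(H₃PO₄) ≈ 2.1
PhCOO⁻: pKₐ(C₆H₅COOH) ≈ 4.2
CH₃CH₂O⁻: pKₐ(CH₃CH₂OH) ≈ 16
CH₃⁻: pKₐ(CH₄) ≈ 48
Listed from poorest to best leaving group as asked.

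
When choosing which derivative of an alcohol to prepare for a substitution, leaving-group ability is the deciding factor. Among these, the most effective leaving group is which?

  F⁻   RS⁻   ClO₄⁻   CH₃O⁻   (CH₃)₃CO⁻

ClO₄⁻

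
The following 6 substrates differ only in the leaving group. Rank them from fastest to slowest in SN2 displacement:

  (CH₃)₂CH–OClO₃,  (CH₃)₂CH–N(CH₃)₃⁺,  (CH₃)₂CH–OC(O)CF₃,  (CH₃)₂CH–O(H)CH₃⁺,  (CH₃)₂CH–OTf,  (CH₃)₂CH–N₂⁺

Identical carbon frameworks mean the comparison reduces to leaving-group quality.
Leaving-group ability tracks the stability of the departed species; conjugate-acid pKₐ is the usual yardstick (lower pKₐ → better LG).
(CH₃)₂CH–N₂⁺ loses N₂: no meaningful conjugate acid; N₂ departs as an exceptionally stable neutral molecule
(CH₃)₂CH–OTf loses OTf⁻: pKₐ(CF₃SO₃H (triflic acid)) ≈ -14
(CH₃)₂CH–OClO₃ loses ClO₄⁻: pKₐ(HClO₄) ≈ -10
(CH₃)₂CH–O(H)CH₃⁺ loses R'OH: pKₐ(R'OH₂⁺) ≈ -2.4
(CH₃)₂CH–OC(O)CF₃ loses CF₃COO⁻: pKₐ(CF₃COOH) ≈ 0.2
(CH₃)₂CH–N(CH₃)₃⁺ loses NR'₃: pKₐ(R'₃NH⁺) ≈ 10.7

(CH₃)₂CH–N₂⁺ > (CH₃)₂CH–OTf > (CH₃)₂CH–OClO₃ > (CH₃)₂CH–O(H)CH₃⁺ > (CH₃)₂CH–OC(O)CF₃ > (CH₃)₂CH–N(CH₃)₃⁺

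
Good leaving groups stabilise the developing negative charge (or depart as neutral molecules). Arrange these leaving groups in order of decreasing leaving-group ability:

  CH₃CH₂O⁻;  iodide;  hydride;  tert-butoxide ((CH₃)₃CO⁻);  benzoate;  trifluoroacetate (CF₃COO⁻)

iodide > trifluoroacetate (CF₃COO⁻) > benzoate > CH₃CH₂O⁻ > tert-butoxide ((CH₃)₃CO⁻) > hydride

iodide: pKₐ(HI) ≈ -10
trifluoroacetate (CF₃COO⁻): pKₐ(CF₃COOH) ≈ 0.2
benzoate: pKₐ(C₆H₅COOH) ≈ 4.2
CH₃CH₂O⁻: pKₐ(CH₃CH₂OH) ≈ 16
tert-butoxide ((CH₃)₃CO⁻): pKₐ(t-BuOH) ≈ 18
hydride: pKₐ(H₂) ≈ 36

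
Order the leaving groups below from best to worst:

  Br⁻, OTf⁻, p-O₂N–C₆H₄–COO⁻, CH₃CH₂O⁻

OTf⁻ > Br⁻ > p-O₂N–C₆H₄–COO⁻ > CH₃CH₂O⁻

OTf⁻: pKₐ(CF₃SO₃H (triflic acid)) ≈ -14
Br⁻: pKₐ(HBr) ≈ -9
p-O₂N–C₆H₄–COO⁻: pKₐ(p-nitrobenzoic acid) ≈ 3.4
CH₃CH₂O⁻: pKₐ(CH₃CH₂OH) ≈ 16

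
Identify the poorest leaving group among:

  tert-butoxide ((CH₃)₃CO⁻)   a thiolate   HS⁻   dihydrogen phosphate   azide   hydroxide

tert-butoxide ((CH₃)₃CO⁻)

Rank by basicity of the departing species: weakest base leaves most easily.
dihydrogen phosphate: pKₐ(H₃PO₄) ≈ 2.1
azide: pKₐ(HN₃) ≈ 4.7
HS⁻: pKₐ(H₂S) ≈ 7
a thiolate: pKₐ(RSH (a thiol)) ≈ 10.5
hydroxide: pKₐ(H₂O) ≈ 15.7
tert-butoxide ((CH₃)₃CO⁻): pKₐ(t-BuOH) ≈ 18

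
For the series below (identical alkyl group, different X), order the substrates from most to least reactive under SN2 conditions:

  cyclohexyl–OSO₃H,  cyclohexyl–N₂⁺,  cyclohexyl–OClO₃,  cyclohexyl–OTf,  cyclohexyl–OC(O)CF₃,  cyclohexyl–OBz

The skeletons are identical, so relative rate is governed entirely by leaving-group ability.
A good leaving group is a weak base: the lower the pKₐ of its conjugate acid, the more readily it departs.
cyclohexyl–N₂⁺ loses N₂: no meaningful conjugate acid; N₂ departs as an exceptionally stable neutral molecule
cyclohexyl–OTf loses OTf⁻: pKₐ(CF₃SO₃H (triflic acid)) ≈ -14
cyclohexyl–OClO₃ loses ClO₄⁻: pKₐ(HClO₄) ≈ -10
cyclohexyl–OSO₃H loses HSO₄⁻: pKₐ(H₂SO₄) ≈ -3
cyclohexyl–OC(O)CF₃ loses CF₃COO⁻: pKₐ(CF₃COOH) ≈ 0.2
cyclohexyl–OBz loses PhCOO⁻: pKₐ(C₆H₅COOH) ≈ 4.2

cyclohexyl–N₂⁺ > cyclohexyl–OTf > cyclohexyl–OClO₃ > cyclohexyl–OSO₃H > cyclohexyl–OC(O)CF₃ > cyclohexyl–OBz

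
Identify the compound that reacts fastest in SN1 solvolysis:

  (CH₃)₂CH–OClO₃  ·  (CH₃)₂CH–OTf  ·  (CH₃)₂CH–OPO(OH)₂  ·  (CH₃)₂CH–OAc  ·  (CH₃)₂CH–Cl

(CH₃)₂CH–OTf

Identical carbon frameworks mean the comparison reduces to leaving-group quality.
A good leaving group is a weak base: the lower the pKₐ of its conjugate acid, the more readily it departs.
(CH₃)₂CH–OTf loses OTf⁻: pKₐ(CF₃SO₃H (triflic acid)) ≈ -14
(CH₃)₂CH–OClO₃ loses ClO₄⁻: pKₐ(HClO₄) ≈ -10
(CH₃)₂CH–Cl loses Cl⁻: pKₐ(HCl) ≈ -7
(CH₃)₂CH–OPO(OH)₂ loses H₂PO₄⁻: pKₐ(H₃PO₄) ≈ 2.1
(CH₃)₂CH–OAc loses AcO⁻: pKₐ(CH₃COOH) ≈ 4.8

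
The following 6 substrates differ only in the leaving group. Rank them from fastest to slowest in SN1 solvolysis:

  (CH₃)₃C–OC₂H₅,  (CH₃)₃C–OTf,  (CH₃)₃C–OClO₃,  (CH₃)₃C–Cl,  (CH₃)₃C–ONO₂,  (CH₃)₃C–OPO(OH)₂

(CH₃)₃C–OTf > (CH₃)₃C–OClO₃ > (CH₃)₃C–Cl > (CH₃)₃C–ONO₂ > (CH₃)₃C–OPO(OH)₂ > (CH₃)₃C–OC₂H₅

Identical carbon frameworks mean the comparison reduces to leaving-group quality.
Leaving-group ability tracks the stability of the departed species; conjugate-acid pKₐ is the usual yardstick (lower pKₐ → better LG).
(CH₃)₃C–OTf loses OTf⁻: pKₐ(CF₃SO₃H (triflic acid)) ≈ -14
(CH₃)₃C–OClO₃ loses ClO₄⁻: pKₐ(HClO₄) ≈ -10
(CH₃)₃C–Cl loses Cl⁻: pKₐ(HCl) ≈ -7
(CH₃)₃C–ONO₂ loses NO₃⁻: pKₐ(HNO₃) ≈ -1.3
(CH₃)₃C–OPO(OH)₂ loses H₂PO₄⁻: pKₐ(H₃PO₄) ≈ 2.1
(CH₃)₃C–OC₂H₅ loses CH₃CH₂O⁻: pKₐ(CH₃CH₂OH) ≈ 16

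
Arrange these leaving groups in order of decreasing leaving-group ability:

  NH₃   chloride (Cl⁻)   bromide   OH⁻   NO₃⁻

Leaving-group ability tracks the stability of the departed species; conjugate-acid pKₐ is the usual yardstick (lower pKₐ → better LG).
bromide: pKₐ(HBr) ≈ -9
chloride (Cl⁻): pKₐ(HCl) ≈ -7
NO₃⁻: pKₐ(HNO₃) ≈ -1.3
NH₃: pKₐ(NH₄⁺) ≈ 9.2
OH⁻: pKₐ(H₂O) ≈ 15.7

bromide > chloride (Cl⁻) > NO₃⁻ > NH₃ > OH⁻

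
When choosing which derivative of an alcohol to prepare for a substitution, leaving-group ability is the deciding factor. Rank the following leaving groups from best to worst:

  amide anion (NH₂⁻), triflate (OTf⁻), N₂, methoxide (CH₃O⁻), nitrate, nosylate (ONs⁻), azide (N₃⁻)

N₂ > triflate (OTf⁻) > nosylate (ONs⁻) > nitrate > azide (N₃⁻) > methoxide (CH₃O⁻) > amide anion (NH₂⁻)

Rank by basicity of the departing species: weakest base leaves most easily.
N₂: no meaningful conjugate acid; N₂ departs as an exceptionally stable neutral molecule
triflate (OTf⁻): pKₐ(CF₃SO₃H (triflic acid)) ≈ -14
nosylate (ONs⁻): pKₐ(p-O₂NC₆H₄SO₃H) ≈ -3.5
nitrate: pKₐ(HNO₃) ≈ -1.3
azide (N₃⁻): pKₐ(HN₃) ≈ 4.7
methoxide (CH₃O⁻): pKₐ(CH₃OH) ≈ 15.5
amide anion (NH₂⁻): pKₐ(NH₃) ≈ 38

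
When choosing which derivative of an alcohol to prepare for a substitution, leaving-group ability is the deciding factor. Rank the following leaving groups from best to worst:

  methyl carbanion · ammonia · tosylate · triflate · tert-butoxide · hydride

triflate > tosylate > ammonia > tert-butoxide > hydride > methyl carbanion

A good leaving group is a weak base: the lower the pKₐ of its conjugate acid, the more readily it departs.
triflate: pKₐ(CF₃SO₃H (triflic acid)) ≈ -14 — charge spread over three oxygens and a CF₃ group; the premier leaving group in synthesis
tosylate: pKₐ(p-CH₃C₆H₄SO₃H (TsOH)) ≈ -2.8
ammonia: pKₐ(NH₄⁺) ≈ 9.2
tert-butoxide: pKₐ(t-BuOH) ≈ 18 — bulky, strongly basic alkoxide
hydride: pKₐ(H₂) ≈ 36 — extremely strong base; leaves only in special hydride-transfer contexts
methyl carbanion: pKₐ(CH₄) ≈ 48 — unstabilised carbanion; the worst conceivable leaving group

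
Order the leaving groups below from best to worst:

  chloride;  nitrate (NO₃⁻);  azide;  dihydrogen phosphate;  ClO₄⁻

ClO₄⁻: pKₐ(HClO₄) ≈ -10
chloride: pKₐ(HCl) ≈ -7 — moderately weak base
nitrate (NO₃⁻): pKₐ(HNO₃) ≈ -1.3 — resonance-delocalised over three oxygens
dihydrogen phosphate: pKₐ(H₃PO₄) ≈ 2.1 — moderate base; biological leaving group after further activation
azide: pKₐ(HN₃) ≈ 4.7

ClO₄⁻ > chloride > nitrate (NO₃⁻) > dihydrogen phosphate > azide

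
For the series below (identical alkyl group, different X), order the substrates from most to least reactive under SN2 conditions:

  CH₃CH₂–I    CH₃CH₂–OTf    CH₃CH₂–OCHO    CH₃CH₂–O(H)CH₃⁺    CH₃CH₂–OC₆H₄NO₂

CH₃CH₂–OTf > CH₃CH₂–I > CH₃CH₂–O(H)CH₃⁺ > CH₃CH₂–OCHO > CH₃CH₂–OC₆H₄NO₂

Identical carbon frameworks mean the comparison reduces to leaving-group quality.
A good leaving group is a weak base: the lower the pKₐ of its conjugate acid, the more readily it departs.
CH₃CH₂–OTf loses OTf⁻: pKₐ(CF₃SO₃H (triflic acid)) ≈ -14
CH₃CH₂–I loses I⁻: pKₐ(HI) ≈ -10
CH₃CH₂–O(H)CH₃⁺ loses R'OH: pKₐ(R'OH₂⁺) ≈ -2.4
CH₃CH₂–OCHO loses HCOO⁻: pKₐ(HCOOH) ≈ 3.8
CH₃CH₂–OC₆H₄NO₂ loses p-O₂N–C₆H₄–O⁻: pKₐ(p-nitrophenol) ≈ 7.2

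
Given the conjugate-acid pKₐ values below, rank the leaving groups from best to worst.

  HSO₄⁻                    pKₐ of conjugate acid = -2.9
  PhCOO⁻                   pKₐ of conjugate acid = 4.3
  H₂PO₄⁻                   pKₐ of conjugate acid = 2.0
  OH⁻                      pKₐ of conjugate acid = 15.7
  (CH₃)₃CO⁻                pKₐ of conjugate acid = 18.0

Lower conjugate-acid pKₐ ⇒ weaker base ⇒ better leaving group.
Sorting by the given values: HSO₄⁻ (-2.9), H₂PO₄⁻ (2.0), PhCOO⁻ (4.3), OH⁻ (15.7), (CH₃)₃CO⁻ (18.0).

HSO₄⁻ > H₂PO₄⁻ > PhCOO⁻ > OH⁻ > (CH₃)₃CO⁻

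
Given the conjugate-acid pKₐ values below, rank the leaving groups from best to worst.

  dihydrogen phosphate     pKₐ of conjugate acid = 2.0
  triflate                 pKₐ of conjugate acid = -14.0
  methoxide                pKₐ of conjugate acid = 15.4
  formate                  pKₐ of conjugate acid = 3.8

Lower conjugate-acid pKₐ ⇒ weaker base ⇒ better leaving group.
Sorting by the given values: triflate (-14.0), dihydrogen phosphate (2.0), formate (3.8), methoxide (15.4).

triflate > dihydrogen phosphate > formate > methoxide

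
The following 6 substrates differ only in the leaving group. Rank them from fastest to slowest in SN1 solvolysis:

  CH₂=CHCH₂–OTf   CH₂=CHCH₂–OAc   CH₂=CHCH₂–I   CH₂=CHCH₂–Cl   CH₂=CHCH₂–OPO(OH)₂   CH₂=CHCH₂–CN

The skeletons are identical, so relative rate is governed entirely by leaving-group ability.
Leaving-group ability tracks the stability of the departed species; conjugate-acid pKₐ is the usual yardstick (lower pKₐ → better LG).
CH₂=CHCH₂–OTf loses OTf⁻: pKₐ(CF₃SO₃H (triflic acid)) ≈ -14
CH₂=CHCH₂–I loses I⁻: pKₐ(HI) ≈ -10
CH₂=CHCH₂–Cl loses Cl⁻: pKₐ(HCl) ≈ -7
CH₂=CHCH₂–OPO(OH)₂ loses H₂PO₄⁻: pKₐ(H₃PO₄) ≈ 2.1
CH₂=CHCH₂–OAc loses AcO⁻: pKₐ(CH₃COOH) ≈ 4.8
CH₂=CHCH₂–CN loses CN⁻: pKₐ(HCN) ≈ 9.2

CH₂=CHCH₂–OTf > CH₂=CHCH₂–I > CH₂=CHCH₂–Cl > CH₂=CHCH₂–OPO(OH)₂ > CH₂=CHCH₂–OAc > CH₂=CHCH₂–CN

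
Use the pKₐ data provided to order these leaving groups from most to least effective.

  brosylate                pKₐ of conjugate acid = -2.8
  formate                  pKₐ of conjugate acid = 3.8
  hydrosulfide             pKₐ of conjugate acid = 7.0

Lower conjugate-acid pKₐ ⇒ weaker base ⇒ better leaving group.
Sorting by the given values: brosylate (-2.8), formate (3.8), hydrosulfide (7.0).

brosylate > formate > hydrosulfide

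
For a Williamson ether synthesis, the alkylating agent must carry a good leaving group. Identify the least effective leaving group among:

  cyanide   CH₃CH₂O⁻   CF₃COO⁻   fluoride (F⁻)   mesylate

CH₃CH₂O⁻

Leaving-group ability tracks the stability of the departed species; conjugate-acid pKₐ is the usual yardstick (lower pKₐ → better LG).
mesylate: pKₐ(CH₃SO₃H (MsOH)) ≈ -1.9
CF₃COO⁻: pKₐ(CF₃COOH) ≈ 0.2
fluoride (F⁻): pKₐ(HF) ≈ 3.2
cyanide: pKₐ(HCN) ≈ 9.2
CH₃CH₂O⁻: pKₐ(CH₃CH₂OH) ≈ 16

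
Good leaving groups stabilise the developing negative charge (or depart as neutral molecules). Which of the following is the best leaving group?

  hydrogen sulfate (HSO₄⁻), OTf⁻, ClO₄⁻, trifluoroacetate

The more stable X⁻ (or X) is on its own — i.e. the weaker a base it is — the better a leaving group it makes.
OTf⁻: pKₐ(CF₃SO₃H (triflic acid)) ≈ -14
ClO₄⁻: pKₐ(HClO₄) ≈ -10
hydrogen sulfate (HSO₄⁻): pKₐ(H₂SO₄) ≈ -3
trifluoroacetate: pKₐ(CF₃COOH) ≈ 0.2

OTf⁻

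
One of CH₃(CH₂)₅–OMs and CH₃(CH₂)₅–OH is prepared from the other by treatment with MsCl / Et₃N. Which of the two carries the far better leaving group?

CH₃(CH₂)₅–OMs

From CH₃(CH₂)₅–OH the departing group would be OH⁻ (pKₐ(H₂O) ≈ 15.7). Strong base; essentially never leaves without prior activation.
From CH₃(CH₂)₅–OMs the leaving group is OMs⁻ (pKₐ(CH₃SO₃H (MsOH)) ≈ -1.9). Resonance-delocalised alkanesulfonate.
Treatment with MsCl / Et₃N works by converting the hydroxyl into a mesylate, making CH₃(CH₂)₅–OMs enormously more reactive.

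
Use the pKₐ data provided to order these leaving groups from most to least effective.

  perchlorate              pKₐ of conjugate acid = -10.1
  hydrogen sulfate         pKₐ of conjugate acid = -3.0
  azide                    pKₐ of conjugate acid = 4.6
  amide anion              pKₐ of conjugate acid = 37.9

Lower conjugate-acid pKₐ ⇒ weaker base ⇒ better leaving group.
Sorting by the given values: perchlorate (-10.1), hydrogen sulfate (-3.0), azide (4.6), amide anion (37.9).

perchlorate > hydrogen sulfate > azide > amide anion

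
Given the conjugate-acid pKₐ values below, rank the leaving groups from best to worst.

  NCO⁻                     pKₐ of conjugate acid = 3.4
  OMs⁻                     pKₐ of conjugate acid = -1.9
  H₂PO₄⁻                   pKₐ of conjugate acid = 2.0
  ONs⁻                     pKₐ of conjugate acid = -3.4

Lower conjugate-acid pKₐ ⇒ weaker base ⇒ better leaving group.
Sorting by the given values: ONs⁻ (-3.4), OMs⁻ (-1.9), H₂PO₄⁻ (2.0), NCO⁻ (3.4).

ONs⁻ > OMs⁻ > H₂PO₄⁻ > NCO⁻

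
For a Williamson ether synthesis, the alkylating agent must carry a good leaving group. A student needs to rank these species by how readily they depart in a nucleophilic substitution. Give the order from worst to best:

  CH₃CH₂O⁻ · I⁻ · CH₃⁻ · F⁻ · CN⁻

CH₃⁻ < CH₃CH₂O⁻ < CN⁻ < F⁻ < I⁻

I⁻: pKₐ(HI) ≈ -10 — large, highly polarisable; very weak base
F⁻: pKₐ(HF) ≈ 3.2 — small and strongly basic; the poor halide leaving group
CN⁻: pKₐ(HCN) ≈ 9.2
CH₃CH₂O⁻: pKₐ(CH₃CH₂OH) ≈ 16
CH₃⁻: pKₐ(CH₄) ≈ 48 — unstabilised carbanion; the worst conceivable leaving group
The question asks for worst first, so the sequence is read in increasing leaving-group ability.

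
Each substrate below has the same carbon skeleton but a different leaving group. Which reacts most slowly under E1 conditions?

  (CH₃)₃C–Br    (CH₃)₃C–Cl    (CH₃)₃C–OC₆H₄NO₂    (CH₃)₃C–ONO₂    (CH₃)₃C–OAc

(CH₃)₃C–OC₆H₄NO₂

Same R in every case — rank the leaving groups.
A good leaving group is a weak base: the lower the pKₐ of its conjugate acid, the more readily it departs.
(CH₃)₃C–Br loses Br⁻: pKₐ(HBr) ≈ -9
(CH₃)₃C–Cl loses Cl⁻: pKₐ(HCl) ≈ -7
(CH₃)₃C–ONO₂ loses NO₃⁻: pKₐ(HNO₃) ≈ -1.3
(CH₃)₃C–OAc loses AcO⁻: pKₐ(CH₃COOH) ≈ 4.8
(CH₃)₃C–OC₆H₄NO₂ loses p-O₂N–C₆H₄–O⁻: pKₐ(p-nitrophenol) ≈ 7.2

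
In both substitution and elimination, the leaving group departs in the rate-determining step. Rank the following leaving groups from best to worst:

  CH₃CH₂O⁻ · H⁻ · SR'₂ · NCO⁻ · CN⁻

SR'₂ > NCO⁻ > CN⁻ > CH₃CH₂O⁻ > H⁻

The more stable X⁻ (or X) is on its own — i.e. the weaker a base it is — the better a leaving group it makes.
SR'₂: pKₐ(R'₂SH⁺) ≈ -7
NCO⁻: pKₐ(HOCN) ≈ 3.5
CN⁻: pKₐ(HCN) ≈ 9.2
CH₃CH₂O⁻: pKₐ(CH₃CH₂OH) ≈ 16
H⁻: pKₐ(H₂) ≈ 36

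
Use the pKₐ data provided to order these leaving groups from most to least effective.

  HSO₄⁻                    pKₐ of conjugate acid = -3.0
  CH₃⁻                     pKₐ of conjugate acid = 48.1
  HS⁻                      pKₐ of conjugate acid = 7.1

Lower conjugate-acid pKₐ ⇒ weaker base ⇒ better leaving group.
Sorting by the given values: HSO₄⁻ (-3.0), HS⁻ (7.1), CH₃⁻ (48.1).

HSO₄⁻ > HS⁻ > CH₃⁻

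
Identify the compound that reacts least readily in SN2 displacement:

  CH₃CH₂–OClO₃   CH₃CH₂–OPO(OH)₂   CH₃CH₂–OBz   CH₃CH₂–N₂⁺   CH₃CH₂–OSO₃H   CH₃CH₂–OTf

CH₃CH₂–OBz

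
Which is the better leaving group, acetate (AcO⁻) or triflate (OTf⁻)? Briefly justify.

triflate (OTf⁻) is the better leaving group.
pKₐ(CF₃SO₃H (triflic acid)) ≈ -14 versus pKₐ(CH₃COOH) ≈ 4.8: triflate (OTf⁻) is the much weaker base.
Charge spread over three oxygens and a CF₃ group; the premier leaving group in synthesis.

triflate (OTf⁻)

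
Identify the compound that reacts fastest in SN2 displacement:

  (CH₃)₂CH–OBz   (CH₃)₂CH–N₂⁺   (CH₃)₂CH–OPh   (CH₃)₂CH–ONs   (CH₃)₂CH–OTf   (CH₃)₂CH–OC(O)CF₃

(CH₃)₂CH–N₂⁺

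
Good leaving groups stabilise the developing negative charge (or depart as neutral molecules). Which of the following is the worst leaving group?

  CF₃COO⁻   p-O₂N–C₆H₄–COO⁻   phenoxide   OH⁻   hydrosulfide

OH⁻

CF₃COO⁻: pKₐ(CF₃COOH) ≈ 0.2
p-O₂N–C₆H₄–COO⁻: pKₐ(p-nitrobenzoic acid) ≈ 3.4
hydrosulfide: pKₐ(H₂S) ≈ 7
phenoxide: pKₐ(C₆H₅OH (phenol)) ≈ 10
OH⁻: pKₐ(H₂O) ≈ 15.7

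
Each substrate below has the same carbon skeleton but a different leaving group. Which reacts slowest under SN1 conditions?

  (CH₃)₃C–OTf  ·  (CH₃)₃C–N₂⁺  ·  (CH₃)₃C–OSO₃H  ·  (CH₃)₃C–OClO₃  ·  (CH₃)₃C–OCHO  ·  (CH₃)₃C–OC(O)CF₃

(CH₃)₃C–OCHO

Identical carbon frameworks mean the comparison reduces to leaving-group quality.
Rank by basicity of the departing species: weakest base leaves most easily.
(CH₃)₃C–N₂⁺ loses N₂: no meaningful conjugate acid; N₂ departs as an exceptionally stable neutral molecule
(CH₃)₃C–OTf loses OTf⁻: pKₐ(CF₃SO₃H (triflic acid)) ≈ -14
(CH₃)₃C–OClO₃ loses ClO₄⁻: pKₐ(HClO₄) ≈ -10
(CH₃)₃C–OSO₃H loses HSO₄⁻: pKₐ(H₂SO₄) ≈ -3
(CH₃)₃C–OC(O)CF₃ loses CF₃COO⁻: pKₐ(CF₃COOH) ≈ 0.2
(CH₃)₃C–OCHO loses HCOO⁻: pKₐ(HCOOH) ≈ 3.8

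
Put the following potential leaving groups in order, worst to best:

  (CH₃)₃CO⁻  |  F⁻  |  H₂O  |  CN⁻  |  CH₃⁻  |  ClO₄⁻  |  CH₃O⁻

CH₃⁻ < (CH₃)₃CO⁻ < CH₃O⁻ < CN⁻ < F⁻ < H₂O < ClO₄⁻

Leaving-group ability tracks the stability of the departed species; conjugate-acid pKₐ is the usual yardstick (lower pKₐ → better LG).
ClO₄⁻: pKₐ(HClO₄) ≈ -10
H₂O: pKₐ(H₃O⁺) ≈ -1.7
F⁻: pKₐ(HF) ≈ 3.2
CN⁻: pKₐ(HCN) ≈ 9.2
CH₃O⁻: pKₐ(CH₃OH) ≈ 15.5
(CH₃)₃CO⁻: pKₐ(t-BuOH) ≈ 18
CH₃⁻: pKₐ(CH₄) ≈ 48
Listed from poorest to best leaving group as asked.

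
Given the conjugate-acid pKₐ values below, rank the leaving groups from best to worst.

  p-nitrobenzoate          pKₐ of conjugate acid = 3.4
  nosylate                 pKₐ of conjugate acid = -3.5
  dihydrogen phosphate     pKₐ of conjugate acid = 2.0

nosylate > dihydrogen phosphate > p-nitrobenzoate

Lower conjugate-acid pKₐ ⇒ weaker base ⇒ better leaving group.
Sorting by the given values: nosylate (-3.5), dihydrogen phosphate (2.0), p-nitrobenzoate (3.4).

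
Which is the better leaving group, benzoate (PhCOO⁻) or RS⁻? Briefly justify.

benzoate (PhCOO⁻) is the better leaving group.
pKₐ(C₆H₅COOH) ≈ 4.2 versus pKₐ(RSH (a thiol)) ≈ 10.5: benzoate (PhCOO⁻) is the much weaker base.
Aryl carboxylate.

benzoate (PhCOO⁻)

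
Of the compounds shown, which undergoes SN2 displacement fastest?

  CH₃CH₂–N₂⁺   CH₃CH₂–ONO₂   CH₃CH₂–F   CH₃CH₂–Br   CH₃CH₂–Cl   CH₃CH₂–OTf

CH₃CH₂–N₂⁺

With the same alkyl group throughout, only the leaving group differentiates the rates.
A good leaving group is a weak base: the lower the pKₐ of its conjugate acid, the more readily it departs.
CH₃CH₂–N₂⁺ loses N₂: no meaningful conjugate acid; N₂ departs as an exceptionally stable neutral molecule
CH₃CH₂–OTf loses OTf⁻: pKₐ(CF₃SO₃H (triflic acid)) ≈ -14
CH₃CH₂–Br loses Br⁻: pKₐ(HBr) ≈ -9
CH₃CH₂–Cl loses Cl⁻: pKₐ(HCl) ≈ -7
CH₃CH₂–ONO₂ loses NO₃⁻: pKₐ(HNO₃) ≈ -1.3
CH₃CH₂–F loses F⁻: pKₐ(HF) ≈ 3.2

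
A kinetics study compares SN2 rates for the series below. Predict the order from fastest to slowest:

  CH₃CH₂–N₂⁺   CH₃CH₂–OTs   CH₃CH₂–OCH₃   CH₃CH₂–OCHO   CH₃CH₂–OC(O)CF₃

CH₃CH₂–N₂⁺ > CH₃CH₂–OTs > CH₃CH₂–OC(O)CF₃ > CH₃CH₂–OCHO > CH₃CH₂–OCH₃

Identical carbon frameworks mean the comparison reduces to leaving-group quality.
The more stable X⁻ (or X) is on its own — i.e. the weaker a base it is — the better a leaving group it makes.
CH₃CH₂–N₂⁺ loses N₂: no meaningful conjugate acid; N₂ departs as an exceptionally stable neutral molecule
CH₃CH₂–OTs loses OTs⁻: pKₐ(p-CH₃C₆H₄SO₃H (TsOH)) ≈ -2.8
CH₃CH₂–OC(O)CF₃ loses CF₃COO⁻: pKₐ(CF₃COOH) ≈ 0.2
CH₃CH₂–OCHO loses HCOO⁻: pKₐ(HCOOH) ≈ 3.8
CH₃CH₂–OCH₃ loses CH₃O⁻: pKₐ(CH₃OH) ≈ 15.5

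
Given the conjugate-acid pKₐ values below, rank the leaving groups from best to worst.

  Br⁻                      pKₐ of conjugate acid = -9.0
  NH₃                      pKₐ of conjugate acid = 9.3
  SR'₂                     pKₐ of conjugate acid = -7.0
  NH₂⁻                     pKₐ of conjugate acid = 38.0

Br⁻ > SR'₂ > NH₃ > NH₂⁻

Lower conjugate-acid pKₐ ⇒ weaker base ⇒ better leaving group.
Sorting by the given values: Br⁻ (-9.0), SR'₂ (-7.0), NH₃ (9.3), NH₂⁻ (38.0).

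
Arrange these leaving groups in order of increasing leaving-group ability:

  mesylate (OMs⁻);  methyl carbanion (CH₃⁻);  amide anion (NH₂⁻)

methyl carbanion (CH₃⁻) < amide anion (NH₂⁻) < mesylate (OMs⁻)

mesylate (OMs⁻): pKₐ(CH₃SO₃H (MsOH)) ≈ -1.9
amide anion (NH₂⁻): pKₐ(NH₃) ≈ 38
methyl carbanion (CH₃⁻): pKₐ(CH₄) ≈ 48
Listed from poorest to best leaving group as asked.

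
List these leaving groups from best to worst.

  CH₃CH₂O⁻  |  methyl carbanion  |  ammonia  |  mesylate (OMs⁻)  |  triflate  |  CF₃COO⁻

A good leaving group is a weak base: the lower the pKₐ of its conjugate acid, the more readily it departs.
triflate: pKₐ(CF₃SO₃H (triflic acid)) ≈ -14
mesylate (OMs⁻): pKₐ(CH₃SO₃H (MsOH)) ≈ -1.9
CF₃COO⁻: pKₐ(CF₃COOH) ≈ 0.2
ammonia: pKₐ(NH₄⁺) ≈ 9.2
CH₃CH₂O⁻: pKₐ(CH₃CH₂OH) ≈ 16
methyl carbanion: pKₐ(CH₄) ≈ 48

triflate > mesylate (OMs⁻) > CF₃COO⁻ > ammonia > CH₃CH₂O⁻ > methyl carbanion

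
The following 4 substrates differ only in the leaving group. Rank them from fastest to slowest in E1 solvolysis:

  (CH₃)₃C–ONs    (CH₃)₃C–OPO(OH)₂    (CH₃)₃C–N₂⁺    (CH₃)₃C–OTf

(CH₃)₃C–N₂⁺ > (CH₃)₃C–OTf > (CH₃)₃C–ONs > (CH₃)₃C–OPO(OH)₂

Identical carbon frameworks mean the comparison reduces to leaving-group quality.
Rank by basicity of the departing species: weakest base leaves most easily.
(CH₃)₃C–N₂⁺ loses N₂: no meaningful conjugate acid; N₂ departs as an exceptionally stable neutral molecule
(CH₃)₃C–OTf loses OTf⁻: pKₐ(CF₃SO₃H (triflic acid)) ≈ -14
(CH₃)₃C–ONs loses ONs⁻: pKₐ(p-O₂NC₆H₄SO₃H) ≈ -3.5
(CH₃)₃C–OPO(OH)₂ loses H₂PO₄⁻: pKₐ(H₃PO₄) ≈ 2.1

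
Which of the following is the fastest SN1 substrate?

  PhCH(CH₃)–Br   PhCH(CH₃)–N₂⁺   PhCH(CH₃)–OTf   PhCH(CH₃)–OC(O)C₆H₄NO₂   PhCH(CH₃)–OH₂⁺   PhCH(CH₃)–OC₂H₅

PhCH(CH₃)–N₂⁺

Identical carbon frameworks mean the comparison reduces to leaving-group quality.
The more stable X⁻ (or X) is on its own — i.e. the weaker a base it is — the better a leaving group it makes.
PhCH(CH₃)–N₂⁺ loses N₂: no meaningful conjugate acid; N₂ departs as an exceptionally stable neutral molecule
PhCH(CH₃)–OTf loses OTf⁻: pKₐ(CF₃SO₃H (triflic acid)) ≈ -14
PhCH(CH₃)–Br loses Br⁻: pKₐ(HBr) ≈ -9
PhCH(CH₃)–OH₂⁺ loses H₂O: pKₐ(H₃O⁺) ≈ -1.7
PhCH(CH₃)–OC(O)C₆H₄NO₂ loses p-O₂N–C₆H₄–COO⁻: pKₐ(p-nitrobenzoic acid) ≈ 3.4
PhCH(CH₃)–OC₂H₅ loses CH₃CH₂O⁻: pKₐ(CH₃CH₂OH) ≈ 16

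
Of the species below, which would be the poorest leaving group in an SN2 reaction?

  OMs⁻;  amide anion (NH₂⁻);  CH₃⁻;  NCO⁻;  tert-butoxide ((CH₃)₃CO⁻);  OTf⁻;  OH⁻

CH₃⁻

OTf⁻: pKₐ(CF₃SO₃H (triflic acid)) ≈ -14
OMs⁻: pKₐ(CH₃SO₃H (MsOH)) ≈ -1.9
NCO⁻: pKₐ(HOCN) ≈ 3.5
OH⁻: pKₐ(H₂O) ≈ 15.7
tert-butoxide ((CH₃)₃CO⁻): pKₐ(t-BuOH) ≈ 18
amide anion (NH₂⁻): pKₐ(NH₃) ≈ 38
CH₃⁻: pKₐ(CH₄) ≈ 48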